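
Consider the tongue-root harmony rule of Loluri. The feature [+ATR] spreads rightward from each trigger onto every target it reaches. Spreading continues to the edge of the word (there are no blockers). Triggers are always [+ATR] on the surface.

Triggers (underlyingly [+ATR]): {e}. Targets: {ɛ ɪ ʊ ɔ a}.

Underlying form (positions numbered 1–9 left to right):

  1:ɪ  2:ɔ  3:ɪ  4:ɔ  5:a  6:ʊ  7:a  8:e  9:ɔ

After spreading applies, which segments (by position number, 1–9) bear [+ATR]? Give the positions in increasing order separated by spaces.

8 9

From /e/ at 8 rightward: 9 /ɔ/ → [+ATR]; word edge.
Targets with no active source: positions 1 2 3 4 5 6 7 stay [-ATR].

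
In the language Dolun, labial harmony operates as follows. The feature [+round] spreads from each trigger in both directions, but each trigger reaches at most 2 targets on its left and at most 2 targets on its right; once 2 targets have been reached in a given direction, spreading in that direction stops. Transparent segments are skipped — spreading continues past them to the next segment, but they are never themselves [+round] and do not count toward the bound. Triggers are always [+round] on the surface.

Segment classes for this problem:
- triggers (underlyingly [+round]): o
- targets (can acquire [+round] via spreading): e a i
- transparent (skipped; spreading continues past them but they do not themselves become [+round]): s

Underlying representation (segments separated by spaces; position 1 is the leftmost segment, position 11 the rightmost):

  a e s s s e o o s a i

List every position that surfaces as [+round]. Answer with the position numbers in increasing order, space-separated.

2 6 7 8 10 11

From /o/ at 7 rightward: 8 /o/ is itself a trigger — this domain ends here.
From /o/ at 7 leftward: 6 /e/ → [+round]; 5 /s/ transparent; 4 /s/ transparent; 3 /s/ transparent; 2 /e/ → [+round]; bound reached.
From /o/ at 8 rightward: 9 /s/ transparent; 10 /a/ → [+round]; 11 /i/ → [+round]; bound reached.
From /o/ at 8 leftward: 7 /o/ is itself a trigger — this domain ends here.
Target with no active source: position 1 stays [-round].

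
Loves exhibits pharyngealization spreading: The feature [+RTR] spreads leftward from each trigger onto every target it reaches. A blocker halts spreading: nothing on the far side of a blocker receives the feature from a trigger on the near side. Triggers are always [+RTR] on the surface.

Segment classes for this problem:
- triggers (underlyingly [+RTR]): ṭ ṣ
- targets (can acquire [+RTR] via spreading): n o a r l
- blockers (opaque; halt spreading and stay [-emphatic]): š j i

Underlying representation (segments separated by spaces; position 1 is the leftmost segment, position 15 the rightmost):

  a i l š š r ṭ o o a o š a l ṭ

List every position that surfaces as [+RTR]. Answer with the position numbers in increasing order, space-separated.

From /ṭ/ at 7 leftward: 6 /r/ → [+RTR]; 5 /š/ blocks.
From /ṭ/ at 15 leftward: 14 /l/ → [+RTR]; 13 /a/ → [+RTR]; 12 /š/ blocks.
Targets with no active source: positions 1 3 8 9 10 11 stay [-emphatic].

6 7 13 14 15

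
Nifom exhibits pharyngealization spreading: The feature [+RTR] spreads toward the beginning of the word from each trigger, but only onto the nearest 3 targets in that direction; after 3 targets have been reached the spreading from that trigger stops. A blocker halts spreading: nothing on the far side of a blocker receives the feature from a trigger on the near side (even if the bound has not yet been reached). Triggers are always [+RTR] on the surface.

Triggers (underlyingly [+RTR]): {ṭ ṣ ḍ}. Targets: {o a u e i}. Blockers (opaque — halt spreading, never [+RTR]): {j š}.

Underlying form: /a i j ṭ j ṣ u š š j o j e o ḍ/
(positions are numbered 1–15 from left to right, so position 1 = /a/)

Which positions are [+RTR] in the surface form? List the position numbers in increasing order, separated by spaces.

From /ṭ/ at 4 leftward: 3 /j/ blocks.
From /ṣ/ at 6 leftward: 5 /j/ blocks.
From /ḍ/ at 15 leftward: 14 /o/ → [+RTR]; 13 /e/ → [+RTR]; 12 /j/ blocks.
Targets with no active source: positions 1 2 7 11 stay [-emphatic].

4 6 13 14 15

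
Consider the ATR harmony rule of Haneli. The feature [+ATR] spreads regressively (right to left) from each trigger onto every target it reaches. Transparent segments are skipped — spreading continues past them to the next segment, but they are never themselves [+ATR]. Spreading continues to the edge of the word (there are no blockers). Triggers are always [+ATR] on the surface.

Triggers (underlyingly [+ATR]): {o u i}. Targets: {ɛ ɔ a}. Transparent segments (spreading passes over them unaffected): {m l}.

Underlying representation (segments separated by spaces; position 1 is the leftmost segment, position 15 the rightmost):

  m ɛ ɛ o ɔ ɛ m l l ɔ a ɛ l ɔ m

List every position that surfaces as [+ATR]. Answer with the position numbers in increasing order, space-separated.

2 3 4

From /o/ at 4 leftward: 3 /ɛ/ → [+ATR]; 2 /ɛ/ → [+ATR]; 1 /m/ transparent; word edge.
Targets with no active source: positions 5 6 10 11 12 14 stay [-ATR].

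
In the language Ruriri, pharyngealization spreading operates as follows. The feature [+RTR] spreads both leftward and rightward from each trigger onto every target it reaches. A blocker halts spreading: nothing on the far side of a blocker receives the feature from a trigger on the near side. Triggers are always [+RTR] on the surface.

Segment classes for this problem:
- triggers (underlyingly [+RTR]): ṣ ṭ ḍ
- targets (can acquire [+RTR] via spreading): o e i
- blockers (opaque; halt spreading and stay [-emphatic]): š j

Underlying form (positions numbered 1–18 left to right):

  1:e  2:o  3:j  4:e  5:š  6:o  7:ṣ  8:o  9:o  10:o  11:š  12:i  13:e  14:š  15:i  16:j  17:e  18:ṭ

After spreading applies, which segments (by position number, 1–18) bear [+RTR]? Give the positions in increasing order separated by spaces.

From /ṣ/ at 7 rightward: 8 /o/ → [+RTR]; 9 /o/ → [+RTR]; 10 /o/ → [+RTR]; 11 /š/ blocks.
From /ṣ/ at 7 leftward: 6 /o/ → [+RTR]; 5 /š/ blocks.
From /ṭ/ at 18 rightward: word edge.
From /ṭ/ at 18 leftward: 17 /e/ → [+RTR]; 16 /j/ blocks.
Targets with no active source: positions 1 2 4 12 13 15 stay [-emphatic].

6 7 8 9 10 17 18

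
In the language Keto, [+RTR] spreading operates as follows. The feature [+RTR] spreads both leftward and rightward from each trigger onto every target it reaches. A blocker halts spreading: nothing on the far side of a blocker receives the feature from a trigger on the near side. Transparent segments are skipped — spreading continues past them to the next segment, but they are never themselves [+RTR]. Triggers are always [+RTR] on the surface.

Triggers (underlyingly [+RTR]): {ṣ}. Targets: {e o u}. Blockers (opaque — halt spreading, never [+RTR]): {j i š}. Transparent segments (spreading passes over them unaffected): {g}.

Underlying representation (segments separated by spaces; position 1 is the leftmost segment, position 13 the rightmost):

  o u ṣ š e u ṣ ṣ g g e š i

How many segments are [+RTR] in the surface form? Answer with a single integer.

From /ṣ/ at 3 rightward: 4 /š/ blocks.
From /ṣ/ at 3 leftward: 2 /u/ → [+RTR]; 1 /o/ → [+RTR]; word edge.
From /ṣ/ at 7 rightward: 8 /ṣ/ is itself a trigger — this domain ends here.
From /ṣ/ at 7 leftward: 6 /u/ → [+RTR]; 5 /e/ → [+RTR]; 4 /š/ blocks.
From /ṣ/ at 8 rightward: 9 /g/ transparent; 10 /g/ transparent; 11 /e/ → [+RTR]; 12 /š/ blocks.
From /ṣ/ at 8 leftward: 7 /ṣ/ is itself a trigger — this domain ends here.
[+RTR] positions on the surface: 1 2 3 5 6 7 8 11.

8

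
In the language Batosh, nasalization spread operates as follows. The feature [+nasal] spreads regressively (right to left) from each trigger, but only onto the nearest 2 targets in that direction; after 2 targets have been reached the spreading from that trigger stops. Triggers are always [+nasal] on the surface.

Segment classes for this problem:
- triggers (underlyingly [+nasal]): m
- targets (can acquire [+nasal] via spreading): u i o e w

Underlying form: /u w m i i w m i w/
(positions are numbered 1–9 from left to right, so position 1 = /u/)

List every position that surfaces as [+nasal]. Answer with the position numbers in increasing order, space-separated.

1 2 3 5 6 7

From /m/ at 3 leftward: 2 /w/ → [+nasal]; 1 /u/ → [+nasal]; bound reached.
From /m/ at 7 leftward: 6 /w/ → [+nasal]; 5 /i/ → [+nasal]; bound reached.
Targets with no active source: positions 4 8 9 stay [-nasal].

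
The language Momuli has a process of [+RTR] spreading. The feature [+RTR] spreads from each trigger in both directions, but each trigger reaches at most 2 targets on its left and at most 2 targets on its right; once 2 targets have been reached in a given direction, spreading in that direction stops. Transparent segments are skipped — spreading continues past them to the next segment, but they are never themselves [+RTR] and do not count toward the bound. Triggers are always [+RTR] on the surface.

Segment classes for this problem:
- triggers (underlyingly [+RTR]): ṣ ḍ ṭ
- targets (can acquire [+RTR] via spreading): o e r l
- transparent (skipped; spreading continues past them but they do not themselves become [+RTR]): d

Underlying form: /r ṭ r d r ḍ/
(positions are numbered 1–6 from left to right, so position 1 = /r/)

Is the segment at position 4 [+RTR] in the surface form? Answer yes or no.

no

From /ṭ/ at 2 rightward: 3 /r/ → [+RTR]; 4 /d/ transparent; 5 /r/ → [+RTR]; bound reached.
From /ṭ/ at 2 leftward: 1 /r/ → [+RTR]; word edge.
From /ḍ/ at 6 rightward: word edge.
From /ḍ/ at 6 leftward: 5 /r/ → [+RTR]; 4 /d/ transparent; 3 /r/ → [+RTR]; bound reached.
[+RTR] positions on the surface: 1 2 3 5 6.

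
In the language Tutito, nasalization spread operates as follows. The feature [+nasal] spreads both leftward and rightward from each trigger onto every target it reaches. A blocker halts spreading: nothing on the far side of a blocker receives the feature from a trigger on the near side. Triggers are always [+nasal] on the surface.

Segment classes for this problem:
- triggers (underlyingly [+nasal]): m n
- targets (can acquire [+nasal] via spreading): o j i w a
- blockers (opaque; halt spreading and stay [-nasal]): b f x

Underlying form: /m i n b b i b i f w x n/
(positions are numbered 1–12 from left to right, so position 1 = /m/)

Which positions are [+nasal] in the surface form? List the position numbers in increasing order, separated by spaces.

From /m/ at 1 rightward: 2 /i/ → [+nasal]; 3 /n/ is itself a trigger — this domain ends here.
From /m/ at 1 leftward: word edge.
From /n/ at 3 rightward: 4 /b/ blocks.
From /n/ at 3 leftward: 2 /i/ → [+nasal]; 1 /m/ is itself a trigger — this domain ends here.
From /n/ at 12 rightward: word edge.
From /n/ at 12 leftward: 11 /x/ blocks.
Targets with no active source: positions 6 8 10 stay [-nasal].

1 2 3 12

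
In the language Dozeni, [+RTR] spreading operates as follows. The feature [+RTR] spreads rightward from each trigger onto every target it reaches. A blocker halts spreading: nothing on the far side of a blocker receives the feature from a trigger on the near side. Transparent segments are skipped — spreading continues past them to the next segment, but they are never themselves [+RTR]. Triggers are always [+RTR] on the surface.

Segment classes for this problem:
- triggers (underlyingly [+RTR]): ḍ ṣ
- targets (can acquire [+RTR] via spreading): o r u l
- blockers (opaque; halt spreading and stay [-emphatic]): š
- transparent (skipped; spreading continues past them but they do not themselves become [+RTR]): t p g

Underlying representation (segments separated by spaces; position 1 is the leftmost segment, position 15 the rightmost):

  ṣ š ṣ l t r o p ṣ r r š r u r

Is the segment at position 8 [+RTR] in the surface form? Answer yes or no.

From /ṣ/ at 1 rightward: 2 /š/ blocks.
From /ṣ/ at 3 rightward: 4 /l/ → [+RTR]; 5 /t/ transparent; 6 /r/ → [+RTR]; 7 /o/ → [+RTR]; 8 /p/ transparent; 9 /ṣ/ is itself a trigger — this domain ends here.
From /ṣ/ at 9 rightward: 10 /r/ → [+RTR]; 11 /r/ → [+RTR]; 12 /š/ blocks.
Targets with no active source: positions 13 14 15 stay [-emphatic].
[+RTR] positions on the surface: 1 3 4 6 7 9 10 11.

no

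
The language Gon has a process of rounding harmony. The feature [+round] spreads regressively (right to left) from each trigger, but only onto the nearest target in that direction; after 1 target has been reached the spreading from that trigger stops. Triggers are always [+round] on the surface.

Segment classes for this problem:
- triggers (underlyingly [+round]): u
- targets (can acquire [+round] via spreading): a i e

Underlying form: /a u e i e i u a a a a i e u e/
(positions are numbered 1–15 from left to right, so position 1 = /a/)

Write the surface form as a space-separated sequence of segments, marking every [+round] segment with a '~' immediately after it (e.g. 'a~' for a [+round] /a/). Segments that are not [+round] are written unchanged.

From /u/ at 2 leftward: 1 /a/ → [+round]; bound reached.
From /u/ at 7 leftward: 6 /i/ → [+round]; bound reached.
From /u/ at 14 leftward: 13 /e/ → [+round]; bound reached.
Targets with no active source: positions 3 4 5 8 9 10 11 12 15 stay [-round].
[+round] positions on the surface: 1 2 6 7 13 14.

a~ u~ e i e i~ u~ a a a a i e~ u~ e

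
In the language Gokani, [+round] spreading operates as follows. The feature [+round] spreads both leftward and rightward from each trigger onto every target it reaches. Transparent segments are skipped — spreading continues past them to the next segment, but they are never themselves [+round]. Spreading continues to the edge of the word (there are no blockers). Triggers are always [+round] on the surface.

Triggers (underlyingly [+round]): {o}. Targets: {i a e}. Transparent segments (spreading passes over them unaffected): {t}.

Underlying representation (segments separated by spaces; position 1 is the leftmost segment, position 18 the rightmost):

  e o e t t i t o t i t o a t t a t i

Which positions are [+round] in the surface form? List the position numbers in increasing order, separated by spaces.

1 2 3 6 8 10 12 13 16 18

From /o/ at 2 rightward: 3 /e/ → [+round]; 4 /t/ transparent; 5 /t/ transparent; 6 /i/ → [+round]; 7 /t/ transparent; 8 /o/ is itself a trigger — this domain ends here.
From /o/ at 2 leftward: 1 /e/ → [+round]; word edge.
From /o/ at 8 rightward: 9 /t/ transparent; 10 /i/ → [+round]; 11 /t/ transparent; 12 /o/ is itself a trigger — this domain ends here.
From /o/ at 8 leftward: 7 /t/ transparent; 6 /i/ → [+round]; 5 /t/ transparent; 4 /t/ transparent; 3 /e/ → [+round]; 2 /o/ is itself a trigger — this domain ends here.
From /o/ at 12 rightward: 13 /a/ → [+round]; 14 /t/ transparent; 15 /t/ transparent; 16 /a/ → [+round]; 17 /t/ transparent; 18 /i/ → [+round]; word edge.
From /o/ at 12 leftward: 11 /t/ transparent; 10 /i/ → [+round]; 9 /t/ transparent; 8 /o/ is itself a trigger — this domain ends here.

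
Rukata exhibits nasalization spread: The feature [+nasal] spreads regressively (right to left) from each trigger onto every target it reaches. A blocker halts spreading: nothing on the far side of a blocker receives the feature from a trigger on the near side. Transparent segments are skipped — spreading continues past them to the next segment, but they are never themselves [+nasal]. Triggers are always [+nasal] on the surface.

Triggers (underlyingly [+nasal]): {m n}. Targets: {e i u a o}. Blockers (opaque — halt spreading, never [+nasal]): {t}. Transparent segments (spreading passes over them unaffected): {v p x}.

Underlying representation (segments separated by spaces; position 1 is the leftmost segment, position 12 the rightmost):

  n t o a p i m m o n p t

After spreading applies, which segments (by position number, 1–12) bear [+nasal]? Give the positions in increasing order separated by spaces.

1 3 4 6 7 8 9 10

From /n/ at 1 leftward: word edge.
From /m/ at 7 leftward: 6 /i/ → [+nasal]; 5 /p/ transparent; 4 /a/ → [+nasal]; 3 /o/ → [+nasal]; 2 /t/ blocks.
From /m/ at 8 leftward: 7 /m/ is itself a trigger — this domain ends here.
From /n/ at 10 leftward: 9 /o/ → [+nasal]; 8 /m/ is itself a trigger — this domain ends here.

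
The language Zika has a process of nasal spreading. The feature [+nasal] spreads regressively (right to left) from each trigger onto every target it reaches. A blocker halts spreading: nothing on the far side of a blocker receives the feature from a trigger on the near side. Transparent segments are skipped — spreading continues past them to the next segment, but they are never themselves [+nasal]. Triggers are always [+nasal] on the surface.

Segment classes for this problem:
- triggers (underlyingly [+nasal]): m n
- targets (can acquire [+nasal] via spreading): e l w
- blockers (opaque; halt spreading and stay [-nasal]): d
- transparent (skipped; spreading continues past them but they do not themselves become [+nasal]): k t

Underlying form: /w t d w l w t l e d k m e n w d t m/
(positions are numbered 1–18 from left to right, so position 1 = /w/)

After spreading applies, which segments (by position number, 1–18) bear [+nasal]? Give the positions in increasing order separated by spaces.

12 13 14 18

From /m/ at 12 leftward: 11 /k/ transparent; 10 /d/ blocks.
From /n/ at 14 leftward: 13 /e/ → [+nasal]; 12 /m/ is itself a trigger — this domain ends here.
From /m/ at 18 leftward: 17 /t/ transparent; 16 /d/ blocks.
Targets with no active source: positions 1 4 5 6 8 9 15 stay [-nasal].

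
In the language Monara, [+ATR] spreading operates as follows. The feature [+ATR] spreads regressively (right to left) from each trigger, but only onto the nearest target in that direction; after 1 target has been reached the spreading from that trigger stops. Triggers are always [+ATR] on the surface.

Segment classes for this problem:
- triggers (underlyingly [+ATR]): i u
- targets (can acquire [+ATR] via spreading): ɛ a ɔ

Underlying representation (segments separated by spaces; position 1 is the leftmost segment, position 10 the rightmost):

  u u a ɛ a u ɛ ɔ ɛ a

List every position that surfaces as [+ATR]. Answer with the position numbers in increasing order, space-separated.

From /u/ at 1 leftward: word edge.
From /u/ at 2 leftward: 1 /u/ is itself a trigger — this domain ends here.
From /u/ at 6 leftward: 5 /a/ → [+ATR]; bound reached.
Targets with no active source: positions 3 4 7 8 9 10 stay [-ATR].

1 2 5 6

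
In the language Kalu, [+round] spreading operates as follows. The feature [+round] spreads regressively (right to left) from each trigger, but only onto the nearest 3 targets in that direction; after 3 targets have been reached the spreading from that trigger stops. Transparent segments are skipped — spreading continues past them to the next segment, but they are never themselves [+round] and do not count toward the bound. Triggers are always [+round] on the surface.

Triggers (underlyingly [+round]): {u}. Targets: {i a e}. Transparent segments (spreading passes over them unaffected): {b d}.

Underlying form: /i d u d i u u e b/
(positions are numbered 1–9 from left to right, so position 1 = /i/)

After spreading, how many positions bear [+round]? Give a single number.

From /u/ at 3 leftward: 2 /d/ transparent; 1 /i/ → [+round]; word edge.
From /u/ at 6 leftward: 5 /i/ → [+round]; 4 /d/ transparent; 3 /u/ is itself a trigger — this domain ends here.
From /u/ at 7 leftward: 6 /u/ is itself a trigger — this domain ends here.
Target with no active source: position 8 stays [-round].
[+round] positions on the surface: 1 3 5 6 7.

5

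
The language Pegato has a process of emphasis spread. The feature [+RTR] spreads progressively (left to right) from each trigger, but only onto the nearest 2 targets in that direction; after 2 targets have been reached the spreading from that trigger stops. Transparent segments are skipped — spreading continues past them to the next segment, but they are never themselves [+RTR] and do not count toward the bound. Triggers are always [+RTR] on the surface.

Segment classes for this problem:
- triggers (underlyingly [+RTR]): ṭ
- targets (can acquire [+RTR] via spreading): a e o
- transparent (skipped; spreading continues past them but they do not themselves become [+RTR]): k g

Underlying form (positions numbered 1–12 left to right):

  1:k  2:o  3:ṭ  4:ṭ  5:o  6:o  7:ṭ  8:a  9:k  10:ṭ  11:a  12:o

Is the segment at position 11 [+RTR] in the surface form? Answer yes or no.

yes

From /ṭ/ at 3 rightward: 4 /ṭ/ is itself a trigger — this domain ends here.
From /ṭ/ at 4 rightward: 5 /o/ → [+RTR]; 6 /o/ → [+RTR]; bound reached.
From /ṭ/ at 7 rightward: 8 /a/ → [+RTR]; 9 /k/ transparent; 10 /ṭ/ is itself a trigger — this domain ends here.
From /ṭ/ at 10 rightward: 11 /a/ → [+RTR]; 12 /o/ → [+RTR]; bound reached.
Target with no active source: position 2 stays [-emphatic].
[+RTR] positions on the surface: 3 4 5 6 7 8 10 11 12.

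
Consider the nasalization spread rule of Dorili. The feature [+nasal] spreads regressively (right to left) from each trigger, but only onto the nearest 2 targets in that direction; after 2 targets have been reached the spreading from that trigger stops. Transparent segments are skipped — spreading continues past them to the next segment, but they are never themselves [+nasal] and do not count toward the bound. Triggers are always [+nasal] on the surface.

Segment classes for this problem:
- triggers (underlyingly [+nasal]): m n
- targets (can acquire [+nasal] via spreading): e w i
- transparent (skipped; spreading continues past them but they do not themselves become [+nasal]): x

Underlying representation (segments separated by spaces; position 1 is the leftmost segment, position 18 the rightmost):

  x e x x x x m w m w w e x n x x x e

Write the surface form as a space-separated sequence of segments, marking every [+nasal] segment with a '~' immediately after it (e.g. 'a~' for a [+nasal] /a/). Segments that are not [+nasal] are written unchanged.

x e~ x x x x m~ w~ m~ w w~ e~ x n~ x x x e

From /m/ at 7 leftward: 6 /x/ transparent; 5 /x/ transparent; 4 /x/ transparent; 3 /x/ transparent; 2 /e/ → [+nasal]; 1 /x/ transparent; word edge.
From /m/ at 9 leftward: 8 /w/ → [+nasal]; 7 /m/ is itself a trigger — this domain ends here.
From /n/ at 14 leftward: 13 /x/ transparent; 12 /e/ → [+nasal]; 11 /w/ → [+nasal]; bound reached.
Targets with no active source: positions 10 18 stay [-nasal].
[+nasal] positions on the surface: 2 7 8 9 11 12 14.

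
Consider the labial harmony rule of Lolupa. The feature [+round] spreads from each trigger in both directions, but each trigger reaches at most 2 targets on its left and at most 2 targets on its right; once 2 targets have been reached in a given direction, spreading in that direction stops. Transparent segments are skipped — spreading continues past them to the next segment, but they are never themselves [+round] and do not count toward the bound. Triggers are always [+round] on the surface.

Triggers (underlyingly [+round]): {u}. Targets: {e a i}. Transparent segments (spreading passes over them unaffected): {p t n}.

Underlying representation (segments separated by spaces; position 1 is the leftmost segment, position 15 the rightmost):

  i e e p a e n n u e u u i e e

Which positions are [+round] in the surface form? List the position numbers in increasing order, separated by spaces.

From /u/ at 9 rightward: 10 /e/ → [+round]; 11 /u/ is itself a trigger — this domain ends here.
From /u/ at 9 leftward: 8 /n/ transparent; 7 /n/ transparent; 6 /e/ → [+round]; 5 /a/ → [+round]; bound reached.
From /u/ at 11 rightward: 12 /u/ is itself a trigger — this domain ends here.
From /u/ at 11 leftward: 10 /e/ → [+round]; 9 /u/ is itself a trigger — this domain ends here.
From /u/ at 12 rightward: 13 /i/ → [+round]; 14 /e/ → [+round]; bound reached.
From /u/ at 12 leftward: 11 /u/ is itself a trigger — this domain ends here.
Targets with no active source: positions 1 2 3 15 stay [-round].

5 6 9 10 11 12 13 14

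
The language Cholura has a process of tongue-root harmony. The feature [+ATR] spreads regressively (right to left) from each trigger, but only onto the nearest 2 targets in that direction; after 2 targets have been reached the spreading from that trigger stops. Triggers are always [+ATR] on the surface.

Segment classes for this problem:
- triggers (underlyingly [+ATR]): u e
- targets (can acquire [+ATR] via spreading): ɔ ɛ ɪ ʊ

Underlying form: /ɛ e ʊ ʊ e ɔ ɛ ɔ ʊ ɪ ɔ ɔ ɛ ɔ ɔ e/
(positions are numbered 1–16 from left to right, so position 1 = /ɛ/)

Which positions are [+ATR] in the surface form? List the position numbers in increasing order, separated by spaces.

From /e/ at 2 leftward: 1 /ɛ/ → [+ATR]; word edge.
From /e/ at 5 leftward: 4 /ʊ/ → [+ATR]; 3 /ʊ/ → [+ATR]; bound reached.
From /e/ at 16 leftward: 15 /ɔ/ → [+ATR]; 14 /ɔ/ → [+ATR]; bound reached.
Targets with no active source: positions 6 7 8 9 10 11 12 13 stay [-ATR].

1 2 3 4 5 14 15 16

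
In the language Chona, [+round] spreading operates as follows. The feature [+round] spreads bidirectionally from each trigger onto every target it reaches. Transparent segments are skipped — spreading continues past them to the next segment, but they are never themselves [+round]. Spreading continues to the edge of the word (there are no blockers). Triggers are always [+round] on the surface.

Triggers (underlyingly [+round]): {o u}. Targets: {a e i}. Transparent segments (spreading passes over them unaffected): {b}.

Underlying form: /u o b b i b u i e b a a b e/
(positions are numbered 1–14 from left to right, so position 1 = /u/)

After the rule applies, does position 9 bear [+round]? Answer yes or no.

yes

From /u/ at 1 rightward: 2 /o/ is itself a trigger — this domain ends here.
From /u/ at 1 leftward: word edge.
From /o/ at 2 rightward: 3 /b/ transparent; 4 /b/ transparent; 5 /i/ → [+round]; 6 /b/ transparent; 7 /u/ is itself a trigger — this domain ends here.
From /o/ at 2 leftward: 1 /u/ is itself a trigger — this domain ends here.
From /u/ at 7 rightward: 8 /i/ → [+round]; 9 /e/ → [+round]; 10 /b/ transparent; 11 /a/ → [+round]; 12 /a/ → [+round]; 13 /b/ transparent; 14 /e/ → [+round]; word edge.
From /u/ at 7 leftward: 6 /b/ transparent; 5 /i/ → [+round]; 4 /b/ transparent; 3 /b/ transparent; 2 /o/ is itself a trigger — this domain ends here.
[+round] positions on the surface: 1 2 5 7 8 9 11 12 14.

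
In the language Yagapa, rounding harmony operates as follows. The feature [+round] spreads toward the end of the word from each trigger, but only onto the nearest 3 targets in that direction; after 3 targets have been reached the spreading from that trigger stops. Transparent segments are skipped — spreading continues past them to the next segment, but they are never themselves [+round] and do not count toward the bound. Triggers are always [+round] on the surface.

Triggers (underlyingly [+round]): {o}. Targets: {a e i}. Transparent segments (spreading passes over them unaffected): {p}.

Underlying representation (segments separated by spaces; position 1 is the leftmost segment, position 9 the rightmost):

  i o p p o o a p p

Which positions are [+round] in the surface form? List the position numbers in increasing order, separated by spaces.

2 5 6 7

From /o/ at 2 rightward: 3 /p/ transparent; 4 /p/ transparent; 5 /o/ is itself a trigger — this domain ends here.
From /o/ at 5 rightward: 6 /o/ is itself a trigger — this domain ends here.
From /o/ at 6 rightward: 7 /a/ → [+round]; 8 /p/ transparent; 9 /p/ transparent; word edge.
Target with no active source: position 1 stays [-round].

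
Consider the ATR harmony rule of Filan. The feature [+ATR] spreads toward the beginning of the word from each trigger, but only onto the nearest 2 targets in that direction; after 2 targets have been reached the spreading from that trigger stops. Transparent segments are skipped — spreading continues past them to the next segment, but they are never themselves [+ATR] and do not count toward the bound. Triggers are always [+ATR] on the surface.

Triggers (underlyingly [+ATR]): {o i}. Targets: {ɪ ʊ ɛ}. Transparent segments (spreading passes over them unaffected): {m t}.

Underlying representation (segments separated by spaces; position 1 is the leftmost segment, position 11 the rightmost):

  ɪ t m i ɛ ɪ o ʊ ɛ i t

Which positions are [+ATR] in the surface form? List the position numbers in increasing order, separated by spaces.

1 4 5 6 7 8 9 10

From /i/ at 4 leftward: 3 /m/ transparent; 2 /t/ transparent; 1 /ɪ/ → [+ATR]; word edge.
From /o/ at 7 leftward: 6 /ɪ/ → [+ATR]; 5 /ɛ/ → [+ATR]; bound reached.
From /i/ at 10 leftward: 9 /ɛ/ → [+ATR]; 8 /ʊ/ → [+ATR]; bound reached.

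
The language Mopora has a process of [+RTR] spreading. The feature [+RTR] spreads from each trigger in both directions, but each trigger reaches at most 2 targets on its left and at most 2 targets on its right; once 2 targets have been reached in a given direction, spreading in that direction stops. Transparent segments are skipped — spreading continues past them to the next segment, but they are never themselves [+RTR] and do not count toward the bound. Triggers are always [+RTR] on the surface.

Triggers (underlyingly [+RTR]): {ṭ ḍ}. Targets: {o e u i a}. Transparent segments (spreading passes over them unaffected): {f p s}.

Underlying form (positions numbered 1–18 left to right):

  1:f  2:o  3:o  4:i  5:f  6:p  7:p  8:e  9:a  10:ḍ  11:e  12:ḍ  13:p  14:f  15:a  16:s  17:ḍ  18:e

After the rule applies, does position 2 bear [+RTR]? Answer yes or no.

From /ḍ/ at 10 rightward: 11 /e/ → [+RTR]; 12 /ḍ/ is itself a trigger — this domain ends here.
From /ḍ/ at 10 leftward: 9 /a/ → [+RTR]; 8 /e/ → [+RTR]; bound reached.
From /ḍ/ at 12 rightward: 13 /p/ transparent; 14 /f/ transparent; 15 /a/ → [+RTR]; 16 /s/ transparent; 17 /ḍ/ is itself a trigger — this domain ends here.
From /ḍ/ at 12 leftward: 11 /e/ → [+RTR]; 10 /ḍ/ is itself a trigger — this domain ends here.
From /ḍ/ at 17 rightward: 18 /e/ → [+RTR]; word edge.
From /ḍ/ at 17 leftward: 16 /s/ transparent; 15 /a/ → [+RTR]; 14 /f/ transparent; 13 /p/ transparent; 12 /ḍ/ is itself a trigger — this domain ends here.
Targets with no active source: positions 2 3 4 stay [-emphatic].
[+RTR] positions on the surface: 8 9 10 11 12 15 17 18.

no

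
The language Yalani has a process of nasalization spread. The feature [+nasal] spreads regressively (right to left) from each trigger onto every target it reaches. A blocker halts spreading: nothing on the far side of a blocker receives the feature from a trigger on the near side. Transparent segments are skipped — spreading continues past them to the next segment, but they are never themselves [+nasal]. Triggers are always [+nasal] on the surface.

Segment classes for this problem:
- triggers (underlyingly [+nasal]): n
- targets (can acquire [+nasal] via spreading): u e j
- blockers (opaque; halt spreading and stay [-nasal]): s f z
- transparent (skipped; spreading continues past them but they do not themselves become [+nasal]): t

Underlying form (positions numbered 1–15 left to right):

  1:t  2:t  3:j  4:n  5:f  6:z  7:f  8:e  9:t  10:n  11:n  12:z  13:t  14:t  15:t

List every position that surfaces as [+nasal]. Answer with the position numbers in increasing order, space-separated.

From /n/ at 4 leftward: 3 /j/ → [+nasal]; 2 /t/ transparent; 1 /t/ transparent; word edge.
From /n/ at 10 leftward: 9 /t/ transparent; 8 /e/ → [+nasal]; 7 /f/ blocks.
From /n/ at 11 leftward: 10 /n/ is itself a trigger — this domain ends here.

3 4 8 10 11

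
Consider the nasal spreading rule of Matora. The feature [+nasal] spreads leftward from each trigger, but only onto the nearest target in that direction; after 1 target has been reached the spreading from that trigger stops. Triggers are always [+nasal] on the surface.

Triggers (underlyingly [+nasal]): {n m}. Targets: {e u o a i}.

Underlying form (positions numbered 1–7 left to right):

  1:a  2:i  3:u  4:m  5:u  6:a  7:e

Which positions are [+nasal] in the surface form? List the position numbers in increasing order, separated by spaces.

From /m/ at 4 leftward: 3 /u/ → [+nasal]; bound reached.
Targets with no active source: positions 1 2 5 6 7 stay [-nasal].

3 4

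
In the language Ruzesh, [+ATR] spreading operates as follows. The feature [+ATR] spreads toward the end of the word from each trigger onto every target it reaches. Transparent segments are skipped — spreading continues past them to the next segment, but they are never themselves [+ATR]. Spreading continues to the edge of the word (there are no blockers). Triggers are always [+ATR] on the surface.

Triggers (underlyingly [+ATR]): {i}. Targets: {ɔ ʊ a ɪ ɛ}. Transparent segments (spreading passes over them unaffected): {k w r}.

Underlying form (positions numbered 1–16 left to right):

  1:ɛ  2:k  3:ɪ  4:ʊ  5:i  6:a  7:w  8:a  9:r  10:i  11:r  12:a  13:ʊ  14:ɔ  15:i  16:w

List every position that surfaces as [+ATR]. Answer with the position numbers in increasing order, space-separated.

From /i/ at 5 rightward: 6 /a/ → [+ATR]; 7 /w/ transparent; 8 /a/ → [+ATR]; 9 /r/ transparent; 10 /i/ is itself a trigger — this domain ends here.
From /i/ at 10 rightward: 11 /r/ transparent; 12 /a/ → [+ATR]; 13 /ʊ/ → [+ATR]; 14 /ɔ/ → [+ATR]; 15 /i/ is itself a trigger — this domain ends here.
From /i/ at 15 rightward: 16 /w/ transparent; word edge.
Targets with no active source: positions 1 3 4 stay [-ATR].

5 6 8 10 12 13 14 15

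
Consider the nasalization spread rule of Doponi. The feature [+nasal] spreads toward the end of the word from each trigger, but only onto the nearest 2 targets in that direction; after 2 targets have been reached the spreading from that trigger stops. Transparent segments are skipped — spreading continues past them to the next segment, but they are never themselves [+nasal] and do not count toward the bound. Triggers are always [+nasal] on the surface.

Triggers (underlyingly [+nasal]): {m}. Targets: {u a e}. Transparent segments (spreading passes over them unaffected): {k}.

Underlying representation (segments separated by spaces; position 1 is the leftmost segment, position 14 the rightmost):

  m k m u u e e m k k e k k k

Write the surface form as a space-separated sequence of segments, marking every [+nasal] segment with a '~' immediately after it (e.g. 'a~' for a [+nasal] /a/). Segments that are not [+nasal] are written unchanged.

From /m/ at 1 rightward: 2 /k/ transparent; 3 /m/ is itself a trigger — this domain ends here.
From /m/ at 3 rightward: 4 /u/ → [+nasal]; 5 /u/ → [+nasal]; bound reached.
From /m/ at 8 rightward: 9 /k/ transparent; 10 /k/ transparent; 11 /e/ → [+nasal]; 12 /k/ transparent; 13 /k/ transparent; 14 /k/ transparent; word edge.
Targets with no active source: positions 6 7 stay [-nasal].
[+nasal] positions on the surface: 1 3 4 5 8 11.

m~ k m~ u~ u~ e e m~ k k e~ k k k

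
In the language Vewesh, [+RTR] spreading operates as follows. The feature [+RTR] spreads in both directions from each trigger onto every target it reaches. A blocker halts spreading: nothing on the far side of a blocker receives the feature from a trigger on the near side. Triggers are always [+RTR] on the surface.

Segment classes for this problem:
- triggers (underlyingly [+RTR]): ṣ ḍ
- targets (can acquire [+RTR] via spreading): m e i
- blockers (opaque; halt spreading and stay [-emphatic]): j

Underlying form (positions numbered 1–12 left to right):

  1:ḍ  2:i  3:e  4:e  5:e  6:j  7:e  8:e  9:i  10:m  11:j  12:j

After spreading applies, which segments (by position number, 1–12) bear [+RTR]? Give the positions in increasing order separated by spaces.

From /ḍ/ at 1 rightward: 2 /i/ → [+RTR]; 3 /e/ → [+RTR]; 4 /e/ → [+RTR]; 5 /e/ → [+RTR]; 6 /j/ blocks.
From /ḍ/ at 1 leftward: word edge.
Targets with no active source: positions 7 8 9 10 stay [-emphatic].

1 2 3 4 5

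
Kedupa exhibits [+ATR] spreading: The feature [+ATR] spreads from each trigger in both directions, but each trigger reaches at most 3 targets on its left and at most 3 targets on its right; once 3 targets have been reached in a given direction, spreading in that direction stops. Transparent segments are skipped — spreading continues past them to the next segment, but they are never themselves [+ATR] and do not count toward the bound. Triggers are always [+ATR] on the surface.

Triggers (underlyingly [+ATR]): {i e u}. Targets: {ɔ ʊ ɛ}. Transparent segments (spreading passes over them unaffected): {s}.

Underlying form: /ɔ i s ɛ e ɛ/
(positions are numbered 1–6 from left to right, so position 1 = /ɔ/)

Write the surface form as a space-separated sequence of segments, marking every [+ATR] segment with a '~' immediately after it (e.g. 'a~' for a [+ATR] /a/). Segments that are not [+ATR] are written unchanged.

From /i/ at 2 rightward: 3 /s/ transparent; 4 /ɛ/ → [+ATR]; 5 /e/ is itself a trigger — this domain ends here.
From /i/ at 2 leftward: 1 /ɔ/ → [+ATR]; word edge.
From /e/ at 5 rightward: 6 /ɛ/ → [+ATR]; word edge.
From /e/ at 5 leftward: 4 /ɛ/ → [+ATR]; 3 /s/ transparent; 2 /i/ is itself a trigger — this domain ends here.
[+ATR] positions on the surface: 1 2 4 5 6.

ɔ~ i~ s ɛ~ e~ ɛ~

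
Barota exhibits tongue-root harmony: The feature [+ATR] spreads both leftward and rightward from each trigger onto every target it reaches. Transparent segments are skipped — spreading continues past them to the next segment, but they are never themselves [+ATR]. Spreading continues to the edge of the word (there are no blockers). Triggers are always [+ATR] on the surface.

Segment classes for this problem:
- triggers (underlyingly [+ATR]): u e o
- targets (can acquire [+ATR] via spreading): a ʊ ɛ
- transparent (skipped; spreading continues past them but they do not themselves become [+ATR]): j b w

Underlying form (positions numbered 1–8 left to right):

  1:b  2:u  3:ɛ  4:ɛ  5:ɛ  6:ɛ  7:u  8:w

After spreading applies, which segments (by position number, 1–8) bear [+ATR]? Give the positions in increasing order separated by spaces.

From /u/ at 2 rightward: 3 /ɛ/ → [+ATR]; 4 /ɛ/ → [+ATR]; 5 /ɛ/ → [+ATR]; 6 /ɛ/ → [+ATR]; 7 /u/ is itself a trigger — this domain ends here.
From /u/ at 2 leftward: 1 /b/ transparent; word edge.
From /u/ at 7 rightward: 8 /w/ transparent; word edge.
From /u/ at 7 leftward: 6 /ɛ/ → [+ATR]; 5 /ɛ/ → [+ATR]; 4 /ɛ/ → [+ATR]; 3 /ɛ/ → [+ATR]; 2 /u/ is itself a trigger — this domain ends here.

2 3 4 5 6 7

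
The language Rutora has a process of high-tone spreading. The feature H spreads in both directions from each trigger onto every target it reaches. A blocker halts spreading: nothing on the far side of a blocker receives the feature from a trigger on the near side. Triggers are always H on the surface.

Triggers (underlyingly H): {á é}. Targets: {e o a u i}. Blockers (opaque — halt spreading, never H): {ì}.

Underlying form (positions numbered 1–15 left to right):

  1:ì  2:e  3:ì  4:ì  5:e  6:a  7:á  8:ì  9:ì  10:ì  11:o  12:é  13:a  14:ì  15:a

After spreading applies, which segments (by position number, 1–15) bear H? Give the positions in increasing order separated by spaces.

5 6 7 11 12 13

From /á/ at 7 rightward: 8 /ì/ blocks.
From /á/ at 7 leftward: 6 /a/ → H; 5 /e/ → H; 4 /ì/ blocks.
From /é/ at 12 rightward: 13 /a/ → H; 14 /ì/ blocks.
From /é/ at 12 leftward: 11 /o/ → H; 10 /ì/ blocks.
Targets with no active source: positions 2 15 stay [-high tone].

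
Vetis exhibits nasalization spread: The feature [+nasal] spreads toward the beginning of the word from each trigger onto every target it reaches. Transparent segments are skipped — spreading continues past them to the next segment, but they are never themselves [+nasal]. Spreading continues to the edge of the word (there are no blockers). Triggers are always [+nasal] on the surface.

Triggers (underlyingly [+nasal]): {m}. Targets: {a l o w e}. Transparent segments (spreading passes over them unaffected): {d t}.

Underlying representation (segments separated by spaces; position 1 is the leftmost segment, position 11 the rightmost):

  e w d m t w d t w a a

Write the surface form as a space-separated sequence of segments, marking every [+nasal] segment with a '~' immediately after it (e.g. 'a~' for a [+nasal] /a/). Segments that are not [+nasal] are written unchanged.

e~ w~ d m~ t w d t w a a

From /m/ at 4 leftward: 3 /d/ transparent; 2 /w/ → [+nasal]; 1 /e/ → [+nasal]; word edge.
Targets with no active source: positions 6 9 10 11 stay [-nasal].
[+nasal] positions on the surface: 1 2 4.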